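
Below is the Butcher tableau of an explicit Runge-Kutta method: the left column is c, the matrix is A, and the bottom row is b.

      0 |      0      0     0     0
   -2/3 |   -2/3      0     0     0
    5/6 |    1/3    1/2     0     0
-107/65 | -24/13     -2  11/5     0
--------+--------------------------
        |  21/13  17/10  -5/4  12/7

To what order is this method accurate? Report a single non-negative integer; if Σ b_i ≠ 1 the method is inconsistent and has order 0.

b = (21/13, 17/10, -5/4, 12/7)
c = (0, -2/3, 5/6, -107/65)
Ac = (0, 0, -1/3, 19/6)
Σ b_i: 21/13·1 + 17/10·1 + (-5/4)·1 + 12/7·1 = 6879/1820 ≠ 1 ⇒ order 0.

0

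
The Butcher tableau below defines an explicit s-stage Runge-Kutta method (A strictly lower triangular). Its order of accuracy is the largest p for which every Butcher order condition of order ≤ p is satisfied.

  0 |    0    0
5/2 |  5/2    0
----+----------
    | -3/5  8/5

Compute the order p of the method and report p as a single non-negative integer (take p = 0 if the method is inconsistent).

1

b = (-3/5, 8/5)
c = (0, 5/2)
Σ b_i: (-3/5)·1 + 8/5·1 = 1 ✓
b·c: 8/5·5/2 = 4 ≠ 1/2 ⇒ order 1.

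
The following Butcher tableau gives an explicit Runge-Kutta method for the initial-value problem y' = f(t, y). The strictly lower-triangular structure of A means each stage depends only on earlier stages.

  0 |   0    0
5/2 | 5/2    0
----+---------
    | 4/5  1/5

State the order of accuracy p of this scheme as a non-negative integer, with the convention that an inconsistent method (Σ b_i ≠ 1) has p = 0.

b = (4/5, 1/5)
c = (0, 5/2)
Σ b_i: 4/5·1 + 1/5·1 = 1 ✓
b·c: 1/5·5/2 = 1/2 ✓; 2 stages ⇒ order 2.

2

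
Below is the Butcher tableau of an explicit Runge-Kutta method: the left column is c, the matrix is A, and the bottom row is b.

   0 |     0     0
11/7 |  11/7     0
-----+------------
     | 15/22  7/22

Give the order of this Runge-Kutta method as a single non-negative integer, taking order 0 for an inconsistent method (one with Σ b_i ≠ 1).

2

b = (15/22, 7/22)
c = (0, 11/7)
Σ b_i: 15/22·1 + 7/22·1 = 1 ✓
b·c: 7/22·11/7 = 1/2 ✓; 2 stages ⇒ order 2.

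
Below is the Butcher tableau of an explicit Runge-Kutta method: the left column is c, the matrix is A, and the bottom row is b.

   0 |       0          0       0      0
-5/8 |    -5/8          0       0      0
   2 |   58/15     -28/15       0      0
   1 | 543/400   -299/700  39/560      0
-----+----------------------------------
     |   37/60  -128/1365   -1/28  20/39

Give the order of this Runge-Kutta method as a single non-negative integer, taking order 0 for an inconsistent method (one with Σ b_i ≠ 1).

4

b = (37/60, -128/1365, -1/28, 20/39)
c = (0, -5/8, 2, 1)
Ac = (0, 0, 7/6, 13/32)
Σ b_i: 37/60·1 + (-128/1365)·1 + (-1/28)·1 + 20/39·1 = 1 ✓
b·c: (-128/1365)·(-5/8) + (-1/28)·2 + 20/39·1 = 1/2 ✓
b·c²: (-128/1365)·25/64 + (-1/28)·4 + 20/39·1 = 1/3 ✓
b·Ac: (-1/28)·7/6 + 20/39·13/32 = 1/6 ✓
b·c³: (-128/1365)·(-125/512) + (-1/28)·8 + 20/39·1 = 1/4 ✓
b·(c∘Ac): (-1/28)·7/3 + 20/39·13/32 = 1/8 ✓
b·Ac²: (-1/28)·(-35/48) + 20/39·143/1280 = 1/12 ✓
b·A²c: 20/39·13/160 = 1/24 ✓; 4 stages ⇒ order 4.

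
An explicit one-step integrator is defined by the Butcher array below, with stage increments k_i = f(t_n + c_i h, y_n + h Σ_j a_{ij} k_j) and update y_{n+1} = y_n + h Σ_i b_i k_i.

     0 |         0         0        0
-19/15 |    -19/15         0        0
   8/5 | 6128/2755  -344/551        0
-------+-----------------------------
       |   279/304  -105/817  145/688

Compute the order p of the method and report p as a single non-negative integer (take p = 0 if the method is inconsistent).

b = (279/304, -105/817, 145/688)
c = (0, -19/15, 8/5)
Ac = (0, 0, 344/435)
Σ b_i: 279/304·1 + (-105/817)·1 + 145/688·1 = 1 ✓
b·c: (-105/817)·(-19/15) + 145/688·8/5 = 1/2 ✓
b·c²: (-105/817)·361/225 + 145/688·64/25 = 1/3 ✓
b·Ac: 145/688·344/435 = 1/6 ✓; 3 stages ⇒ order 3.

3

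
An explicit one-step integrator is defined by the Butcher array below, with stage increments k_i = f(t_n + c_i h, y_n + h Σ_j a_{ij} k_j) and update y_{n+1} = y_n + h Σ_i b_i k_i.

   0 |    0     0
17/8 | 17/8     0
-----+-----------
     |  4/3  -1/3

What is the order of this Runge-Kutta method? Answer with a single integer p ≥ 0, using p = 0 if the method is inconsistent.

b = (4/3, -1/3)
c = (0, 17/8)
Σ b_i: 4/3·1 + (-1/3)·1 = 1 ✓
b·c: (-1/3)·17/8 = -17/24 ≠ 1/2 ⇒ order 1.

1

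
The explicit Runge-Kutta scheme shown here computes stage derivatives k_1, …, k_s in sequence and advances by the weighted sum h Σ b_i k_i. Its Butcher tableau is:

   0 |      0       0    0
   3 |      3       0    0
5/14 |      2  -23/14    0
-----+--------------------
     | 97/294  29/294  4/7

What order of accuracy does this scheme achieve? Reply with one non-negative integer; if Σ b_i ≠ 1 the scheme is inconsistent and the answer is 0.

b = (97/294, 29/294, 4/7)
c = (0, 3, 5/14)
Ac = (0, 0, -69/14)
Σ b_i: 97/294·1 + 29/294·1 + 4/7·1 = 1 ✓
b·c: 29/294·3 + 4/7·5/14 = 1/2 ✓
b·c²: 29/294·9 + 4/7·25/196 = 659/686 ≠ 1/3 ⇒ order 2.
b·Ac: 4/7·(-69/14) = -138/49 ≠ 1/6

2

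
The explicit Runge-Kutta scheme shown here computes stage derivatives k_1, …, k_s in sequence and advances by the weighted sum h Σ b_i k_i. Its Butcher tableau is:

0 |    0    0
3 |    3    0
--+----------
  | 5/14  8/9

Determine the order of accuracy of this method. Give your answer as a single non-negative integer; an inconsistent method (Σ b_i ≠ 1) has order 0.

b = (5/14, 8/9)
c = (0, 3)
Σ b_i: 5/14·1 + 8/9·1 = 157/126 ≠ 1 ⇒ order 0.

0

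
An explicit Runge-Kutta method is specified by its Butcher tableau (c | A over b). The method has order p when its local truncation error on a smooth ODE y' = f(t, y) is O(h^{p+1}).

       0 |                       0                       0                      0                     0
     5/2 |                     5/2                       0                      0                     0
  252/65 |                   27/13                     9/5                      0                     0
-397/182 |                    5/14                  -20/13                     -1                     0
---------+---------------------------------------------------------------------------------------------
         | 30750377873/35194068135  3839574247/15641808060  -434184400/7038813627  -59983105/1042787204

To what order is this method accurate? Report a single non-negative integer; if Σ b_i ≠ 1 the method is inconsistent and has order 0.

b = (30750377873/35194068135, 3839574247/15641808060, -434184400/7038813627, -59983105/1042787204)
c = (0, 5/2, 252/65, -397/182)
Ac = (0, 0, 9/2, -502/65)
Σ b_i: 30750377873/35194068135·1 + 3839574247/15641808060·1 + (-434184400/7038813627)·1 + (-59983105/1042787204)·1 = 1 ✓
b·c: 3839574247/15641808060·5/2 + (-434184400/7038813627)·252/65 + (-59983105/1042787204)·(-397/182) = 1/2 ✓
b·c²: 3839574247/15641808060·25/4 + (-434184400/7038813627)·63504/4225 + (-59983105/1042787204)·157609/33124 = 1/3 ✓
b·Ac: (-434184400/7038813627)·9/2 + (-59983105/1042787204)·(-502/65) = 1/6 ✓
b·c³: 3839574247/15641808060·125/8 + (-434184400/7038813627)·16003008/274625 + (-59983105/1042787204)·(-62570773/6028568) = 31012725765131/37008517869960 ≠ 1/4 ⇒ order 3.
b·(c∘Ac): (-434184400/7038813627)·1134/65 + (-59983105/1042787204)·99647/5915 = -27725159497/13556233652 ≠ 1/8
b·Ac²: (-434184400/7038813627)·45/4 + (-59983105/1042787204)·(-104129/4225) = 147166104179/203343504780 ≠ 1/12
b·A²c: (-59983105/1042787204)·(-9/2) = 539847945/2085574408 ≠ 1/24

3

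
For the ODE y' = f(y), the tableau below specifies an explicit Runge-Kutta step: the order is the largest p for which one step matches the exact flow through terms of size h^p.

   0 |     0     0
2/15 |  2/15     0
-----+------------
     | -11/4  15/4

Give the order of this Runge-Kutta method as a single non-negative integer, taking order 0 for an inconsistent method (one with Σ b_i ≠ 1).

2

b = (-11/4, 15/4)
c = (0, 2/15)
Σ b_i: (-11/4)·1 + 15/4·1 = 1 ✓
b·c: 15/4·2/15 = 1/2 ✓; 2 stages ⇒ order 2.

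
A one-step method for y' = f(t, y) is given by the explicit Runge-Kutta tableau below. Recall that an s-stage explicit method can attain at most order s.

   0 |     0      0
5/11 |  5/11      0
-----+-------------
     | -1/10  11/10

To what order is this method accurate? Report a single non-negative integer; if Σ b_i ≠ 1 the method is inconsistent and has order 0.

b = (-1/10, 11/10)
c = (0, 5/11)
Σ b_i: (-1/10)·1 + 11/10·1 = 1 ✓
b·c: 11/10·5/11 = 1/2 ✓; 2 stages ⇒ order 2.

2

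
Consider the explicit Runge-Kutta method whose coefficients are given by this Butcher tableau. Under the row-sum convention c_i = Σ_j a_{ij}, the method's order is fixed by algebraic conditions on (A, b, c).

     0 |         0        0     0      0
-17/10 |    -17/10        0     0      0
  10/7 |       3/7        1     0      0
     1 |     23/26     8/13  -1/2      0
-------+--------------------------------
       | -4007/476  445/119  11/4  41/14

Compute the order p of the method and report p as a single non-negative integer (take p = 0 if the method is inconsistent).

b = (-4007/476, 445/119, 11/4, 41/14)
c = (0, -17/10, 10/7, 1)
Ac = (0, 0, -17/10, -801/455)
Σ b_i: (-4007/476)·1 + 445/119·1 + 11/4·1 + 41/14·1 = 1 ✓
b·c: 445/119·(-17/10) + 11/4·10/7 + 41/14·1 = 1/2 ✓
b·c²: 445/119·289/100 + 11/4·100/49 + 41/14·1 = 18961/980 ≠ 1/3 ⇒ order 2.
b·Ac: 11/4·(-17/10) + 41/14·(-801/455) = -250483/25480 ≠ 1/6

2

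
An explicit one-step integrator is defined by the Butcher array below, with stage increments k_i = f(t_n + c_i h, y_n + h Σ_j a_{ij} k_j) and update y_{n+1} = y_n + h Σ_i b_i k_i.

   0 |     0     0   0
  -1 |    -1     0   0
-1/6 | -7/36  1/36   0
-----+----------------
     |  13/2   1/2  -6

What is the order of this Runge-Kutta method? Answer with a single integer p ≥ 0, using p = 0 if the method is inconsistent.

3

b = (13/2, 1/2, -6)
c = (0, -1, -1/6)
Ac = (0, 0, -1/36)
Σ b_i: 13/2·1 + 1/2·1 + (-6)·1 = 1 ✓
b·c: 1/2·(-1) + (-6)·(-1/6) = 1/2 ✓
b·c²: 1/2·1 + (-6)·1/36 = 1/3 ✓
b·Ac: (-6)·(-1/36) = 1/6 ✓; 3 stages ⇒ order 3.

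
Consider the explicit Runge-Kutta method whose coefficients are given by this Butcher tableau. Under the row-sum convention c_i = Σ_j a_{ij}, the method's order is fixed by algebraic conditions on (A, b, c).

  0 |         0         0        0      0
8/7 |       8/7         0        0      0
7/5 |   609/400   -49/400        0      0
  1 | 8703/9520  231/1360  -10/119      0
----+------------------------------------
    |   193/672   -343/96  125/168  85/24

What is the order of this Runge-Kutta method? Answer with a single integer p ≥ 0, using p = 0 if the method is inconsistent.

4

b = (193/672, -343/96, 125/168, 85/24)
c = (0, 8/7, 7/5, 1)
Ac = (0, 0, -7/50, 13/170)
Σ b_i: 193/672·1 + (-343/96)·1 + 125/168·1 + 85/24·1 = 1 ✓
b·c: (-343/96)·8/7 + 125/168·7/5 + 85/24·1 = 1/2 ✓
b·c²: (-343/96)·64/49 + 125/168·49/25 + 85/24·1 = 1/3 ✓
b·Ac: 125/168·(-7/50) + 85/24·13/170 = 1/6 ✓
b·c³: (-343/96)·512/343 + 125/168·343/125 + 85/24·1 = 1/4 ✓
b·(c∘Ac): 125/168·(-49/250) + 85/24·13/170 = 1/8 ✓
b·Ac²: 125/168·(-4/25) + 85/24·2/35 = 1/12 ✓
b·A²c: 85/24·1/85 = 1/24 ✓; 4 stages ⇒ order 4.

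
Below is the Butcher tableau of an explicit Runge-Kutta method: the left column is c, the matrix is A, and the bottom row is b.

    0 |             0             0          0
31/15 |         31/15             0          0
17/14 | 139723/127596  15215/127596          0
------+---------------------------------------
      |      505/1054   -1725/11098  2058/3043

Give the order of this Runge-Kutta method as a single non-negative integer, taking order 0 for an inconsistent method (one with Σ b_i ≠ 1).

3

b = (505/1054, -1725/11098, 2058/3043)
c = (0, 31/15, 17/14)
Ac = (0, 0, 3043/12348)
Σ b_i: 505/1054·1 + (-1725/11098)·1 + 2058/3043·1 = 1 ✓
b·c: (-1725/11098)·31/15 + 2058/3043·17/14 = 1/2 ✓
b·c²: (-1725/11098)·961/225 + 2058/3043·289/196 = 1/3 ✓
b·Ac: 2058/3043·3043/12348 = 1/6 ✓; 3 stages ⇒ order 3.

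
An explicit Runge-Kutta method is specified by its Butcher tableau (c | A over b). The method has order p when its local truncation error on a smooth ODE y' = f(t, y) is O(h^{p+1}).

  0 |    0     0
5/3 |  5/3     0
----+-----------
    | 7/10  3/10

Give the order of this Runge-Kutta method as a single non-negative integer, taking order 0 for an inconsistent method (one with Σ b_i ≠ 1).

2

b = (7/10, 3/10)
c = (0, 5/3)
Σ b_i: 7/10·1 + 3/10·1 = 1 ✓
b·c: 3/10·5/3 = 1/2 ✓; 2 stages ⇒ order 2.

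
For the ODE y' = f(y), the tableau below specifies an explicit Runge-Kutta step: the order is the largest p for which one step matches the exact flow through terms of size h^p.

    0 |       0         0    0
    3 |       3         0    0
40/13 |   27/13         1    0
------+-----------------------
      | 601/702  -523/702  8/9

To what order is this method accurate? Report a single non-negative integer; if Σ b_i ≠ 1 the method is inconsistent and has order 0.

b = (601/702, -523/702, 8/9)
c = (0, 3, 40/13)
Ac = (0, 0, 3)
Σ b_i: 601/702·1 + (-523/702)·1 + 8/9·1 = 1 ✓
b·c: (-523/702)·3 + 8/9·40/13 = 1/2 ✓
b·c²: (-523/702)·9 + 8/9·1600/169 = 5203/3042 ≠ 1/3 ⇒ order 2.
b·Ac: 8/9·3 = 8/3 ≠ 1/6

2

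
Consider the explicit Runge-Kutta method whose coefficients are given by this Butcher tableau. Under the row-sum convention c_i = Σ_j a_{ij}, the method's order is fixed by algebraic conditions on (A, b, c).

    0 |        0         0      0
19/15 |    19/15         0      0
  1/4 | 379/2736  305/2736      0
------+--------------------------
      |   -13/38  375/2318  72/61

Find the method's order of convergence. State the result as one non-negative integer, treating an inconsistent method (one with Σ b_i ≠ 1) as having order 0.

b = (-13/38, 375/2318, 72/61)
c = (0, 19/15, 1/4)
Ac = (0, 0, 61/432)
Σ b_i: (-13/38)·1 + 375/2318·1 + 72/61·1 = 1 ✓
b·c: 375/2318·19/15 + 72/61·1/4 = 1/2 ✓
b·c²: 375/2318·361/225 + 72/61·1/16 = 1/3 ✓
b·Ac: 72/61·61/432 = 1/6 ✓; 3 stages ⇒ order 3.

3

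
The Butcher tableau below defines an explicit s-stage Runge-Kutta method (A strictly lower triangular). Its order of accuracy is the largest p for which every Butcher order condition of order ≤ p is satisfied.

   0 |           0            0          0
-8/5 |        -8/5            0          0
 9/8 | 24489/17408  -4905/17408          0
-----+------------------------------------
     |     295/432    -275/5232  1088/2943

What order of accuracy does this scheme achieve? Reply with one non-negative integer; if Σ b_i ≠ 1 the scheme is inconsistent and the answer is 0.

b = (295/432, -275/5232, 1088/2943)
c = (0, -8/5, 9/8)
Ac = (0, 0, 981/2176)
Σ b_i: 295/432·1 + (-275/5232)·1 + 1088/2943·1 = 1 ✓
b·c: (-275/5232)·(-8/5) + 1088/2943·9/8 = 1/2 ✓
b·c²: (-275/5232)·64/25 + 1088/2943·81/64 = 1/3 ✓
b·Ac: 1088/2943·981/2176 = 1/6 ✓; 3 stages ⇒ order 3.

3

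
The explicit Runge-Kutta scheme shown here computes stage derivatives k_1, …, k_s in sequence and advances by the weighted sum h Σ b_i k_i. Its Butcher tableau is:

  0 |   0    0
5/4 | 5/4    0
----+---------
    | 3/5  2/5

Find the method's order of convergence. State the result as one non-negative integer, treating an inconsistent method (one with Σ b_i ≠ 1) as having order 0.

2

b = (3/5, 2/5)
c = (0, 5/4)
Σ b_i: 3/5·1 + 2/5·1 = 1 ✓
b·c: 2/5·5/4 = 1/2 ✓; 2 stages ⇒ order 2.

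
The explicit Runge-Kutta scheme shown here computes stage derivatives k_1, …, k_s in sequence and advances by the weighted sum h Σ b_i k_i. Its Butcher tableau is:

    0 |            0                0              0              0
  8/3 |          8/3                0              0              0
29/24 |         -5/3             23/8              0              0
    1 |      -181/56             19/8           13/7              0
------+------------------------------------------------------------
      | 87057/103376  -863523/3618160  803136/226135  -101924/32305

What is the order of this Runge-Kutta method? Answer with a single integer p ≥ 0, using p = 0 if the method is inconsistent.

3

b = (87057/103376, -863523/3618160, 803136/226135, -101924/32305)
c = (0, 8/3, 29/24, 1)
Ac = (0, 0, 23/3, 1441/168)
Σ b_i: 87057/103376·1 + (-863523/3618160)·1 + 803136/226135·1 + (-101924/32305)·1 = 1 ✓
b·c: (-863523/3618160)·8/3 + 803136/226135·29/24 + (-101924/32305)·1 = 1/2 ✓
b·c²: (-863523/3618160)·64/9 + 803136/226135·841/576 + (-101924/32305)·1 = 1/3 ✓
b·Ac: 803136/226135·23/3 + (-101924/32305)·1441/168 = 1/6 ✓
b·c³: (-863523/3618160)·512/27 + 803136/226135·24389/13824 + (-101924/32305)·1 = -658223/465192 ≠ 1/4 ⇒ order 3.
b·(c∘Ac): 803136/226135·667/72 + (-101924/32305)·1441/168 = 1584571/271362 ≠ 1/8
b·Ac²: 803136/226135·184/9 + (-101924/32305)·8781/448 = 256919/23856 ≠ 1/12
b·A²c: (-101924/32305)·299/21 = -2344252/52185 ≠ 1/24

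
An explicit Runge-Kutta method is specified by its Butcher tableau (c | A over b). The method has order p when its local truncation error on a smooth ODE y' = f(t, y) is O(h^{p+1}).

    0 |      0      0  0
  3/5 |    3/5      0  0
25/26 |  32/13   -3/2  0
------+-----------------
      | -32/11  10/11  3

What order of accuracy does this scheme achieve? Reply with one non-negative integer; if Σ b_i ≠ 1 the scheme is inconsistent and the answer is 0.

1

b = (-32/11, 10/11, 3)
c = (0, 3/5, 25/26)
Ac = (0, 0, -9/10)
Σ b_i: (-32/11)·1 + 10/11·1 + 3·1 = 1 ✓
b·c: 10/11·3/5 + 3·25/26 = 981/286 ≠ 1/2 ⇒ order 1.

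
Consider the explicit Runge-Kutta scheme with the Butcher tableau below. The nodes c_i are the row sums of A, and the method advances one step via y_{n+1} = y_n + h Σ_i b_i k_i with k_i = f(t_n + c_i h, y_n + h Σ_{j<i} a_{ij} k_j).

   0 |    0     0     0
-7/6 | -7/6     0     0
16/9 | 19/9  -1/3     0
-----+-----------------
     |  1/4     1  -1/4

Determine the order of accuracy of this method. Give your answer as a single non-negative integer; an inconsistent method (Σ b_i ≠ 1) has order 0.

b = (1/4, 1, -1/4)
c = (0, -7/6, 16/9)
Ac = (0, 0, 7/18)
Σ b_i: 1/4·1 + 1·1 + (-1/4)·1 = 1 ✓
b·c: 1·(-7/6) + (-1/4)·16/9 = -29/18 ≠ 1/2 ⇒ order 1.

1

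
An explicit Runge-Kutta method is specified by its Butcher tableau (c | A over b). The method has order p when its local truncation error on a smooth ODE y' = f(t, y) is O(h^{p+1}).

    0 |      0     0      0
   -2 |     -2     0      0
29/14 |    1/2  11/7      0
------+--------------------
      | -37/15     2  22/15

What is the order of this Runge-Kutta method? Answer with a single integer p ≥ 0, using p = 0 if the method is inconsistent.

1

b = (-37/15, 2, 22/15)
c = (0, -2, 29/14)
Ac = (0, 0, -22/7)
Σ b_i: (-37/15)·1 + 2·1 + 22/15·1 = 1 ✓
b·c: 2·(-2) + 22/15·29/14 = -101/105 ≠ 1/2 ⇒ order 1.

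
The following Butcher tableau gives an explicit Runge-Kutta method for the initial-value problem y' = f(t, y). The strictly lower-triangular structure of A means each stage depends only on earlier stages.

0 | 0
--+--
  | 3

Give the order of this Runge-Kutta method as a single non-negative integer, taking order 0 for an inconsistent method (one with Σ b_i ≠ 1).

0

b = (3)
c = (0)
Σ b_i: 3·1 = 3 ≠ 1 ⇒ order 0.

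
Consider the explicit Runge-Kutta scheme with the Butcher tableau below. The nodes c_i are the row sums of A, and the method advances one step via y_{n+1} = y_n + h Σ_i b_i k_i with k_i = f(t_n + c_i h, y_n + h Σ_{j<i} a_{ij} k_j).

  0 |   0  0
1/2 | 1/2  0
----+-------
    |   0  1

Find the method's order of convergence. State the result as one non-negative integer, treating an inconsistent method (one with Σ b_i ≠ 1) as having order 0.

b = (0, 1)
c = (0, 1/2)
Σ b_i: 1·1 = 1 ✓
b·c: 1·1/2 = 1/2 ✓; 2 stages ⇒ order 2.

2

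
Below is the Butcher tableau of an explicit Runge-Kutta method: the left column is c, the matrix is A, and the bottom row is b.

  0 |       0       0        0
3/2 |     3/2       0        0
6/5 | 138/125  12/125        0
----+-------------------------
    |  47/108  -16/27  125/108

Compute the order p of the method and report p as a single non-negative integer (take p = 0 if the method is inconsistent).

b = (47/108, -16/27, 125/108)
c = (0, 3/2, 6/5)
Ac = (0, 0, 18/125)
Σ b_i: 47/108·1 + (-16/27)·1 + 125/108·1 = 1 ✓
b·c: (-16/27)·3/2 + 125/108·6/5 = 1/2 ✓
b·c²: (-16/27)·9/4 + 125/108·36/25 = 1/3 ✓
b·Ac: 125/108·18/125 = 1/6 ✓; 3 stages ⇒ order 3.

3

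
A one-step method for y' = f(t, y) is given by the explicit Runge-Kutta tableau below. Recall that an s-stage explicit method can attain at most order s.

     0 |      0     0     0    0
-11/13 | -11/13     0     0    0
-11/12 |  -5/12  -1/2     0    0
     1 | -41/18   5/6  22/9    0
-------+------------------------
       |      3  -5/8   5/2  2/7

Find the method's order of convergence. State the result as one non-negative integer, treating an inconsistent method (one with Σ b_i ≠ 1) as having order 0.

0

b = (3, -5/8, 5/2, 2/7)
c = (0, -11/13, -11/12, 1)
Ac = (0, 0, 11/26, -1034/351)
Σ b_i: 3·1 + (-5/8)·1 + 5/2·1 + 2/7·1 = 289/56 ≠ 1 ⇒ order 0.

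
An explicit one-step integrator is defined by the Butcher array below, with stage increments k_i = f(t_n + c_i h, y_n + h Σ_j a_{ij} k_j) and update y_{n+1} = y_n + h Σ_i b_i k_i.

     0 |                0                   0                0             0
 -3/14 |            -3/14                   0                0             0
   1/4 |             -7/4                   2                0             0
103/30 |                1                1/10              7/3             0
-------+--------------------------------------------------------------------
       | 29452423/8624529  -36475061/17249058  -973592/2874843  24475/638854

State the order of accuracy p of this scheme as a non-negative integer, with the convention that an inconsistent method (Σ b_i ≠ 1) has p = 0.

3

b = (29452423/8624529, -36475061/17249058, -973592/2874843, 24475/638854)
c = (0, -3/14, 1/4, 103/30)
Ac = (0, 0, -3/7, 59/105)
Σ b_i: 29452423/8624529·1 + (-36475061/17249058)·1 + (-973592/2874843)·1 + 24475/638854·1 = 1 ✓
b·c: (-36475061/17249058)·(-3/14) + (-973592/2874843)·1/4 + 24475/638854·103/30 = 1/2 ✓
b·c²: (-36475061/17249058)·9/196 + (-973592/2874843)·1/16 + 24475/638854·10609/900 = 1/3 ✓
b·Ac: (-973592/2874843)·(-3/7) + 24475/638854·59/105 = 1/6 ✓
b·c³: (-36475061/17249058)·(-27/2744) + (-973592/2874843)·1/64 + 24475/638854·1092727/27000 = 472712116/301858515 ≠ 1/4 ⇒ order 3.
b·(c∘Ac): (-973592/2874843)·(-3/28) + 24475/638854·6077/3150 = 8870159/80495604 ≠ 1/8
b·Ac²: (-973592/2874843)·9/98 + 24475/638854·1769/11760 = -5439023/214654944 ≠ 1/12
b·A²c: 24475/638854·(-1) = -24475/638854 ≠ 1/24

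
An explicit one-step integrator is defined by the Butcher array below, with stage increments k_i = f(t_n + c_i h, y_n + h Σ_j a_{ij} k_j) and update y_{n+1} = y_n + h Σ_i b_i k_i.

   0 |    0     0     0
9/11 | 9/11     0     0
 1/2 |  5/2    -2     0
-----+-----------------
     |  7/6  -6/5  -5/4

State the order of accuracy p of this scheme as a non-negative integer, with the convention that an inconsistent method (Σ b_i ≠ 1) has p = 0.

b = (7/6, -6/5, -5/4)
c = (0, 9/11, 1/2)
Ac = (0, 0, -18/11)
Σ b_i: 7/6·1 + (-6/5)·1 + (-5/4)·1 = -77/60 ≠ 1 ⇒ order 0.

0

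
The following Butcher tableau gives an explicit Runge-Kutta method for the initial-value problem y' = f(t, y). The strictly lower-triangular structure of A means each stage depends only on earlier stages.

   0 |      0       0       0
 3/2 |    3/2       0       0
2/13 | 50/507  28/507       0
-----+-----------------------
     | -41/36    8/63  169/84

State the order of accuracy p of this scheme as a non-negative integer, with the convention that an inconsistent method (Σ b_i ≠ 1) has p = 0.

3

b = (-41/36, 8/63, 169/84)
c = (0, 3/2, 2/13)
Ac = (0, 0, 14/169)
Σ b_i: (-41/36)·1 + 8/63·1 + 169/84·1 = 1 ✓
b·c: 8/63·3/2 + 169/84·2/13 = 1/2 ✓
b·c²: 8/63·9/4 + 169/84·4/169 = 1/3 ✓
b·Ac: 169/84·14/169 = 1/6 ✓; 3 stages ⇒ order 3.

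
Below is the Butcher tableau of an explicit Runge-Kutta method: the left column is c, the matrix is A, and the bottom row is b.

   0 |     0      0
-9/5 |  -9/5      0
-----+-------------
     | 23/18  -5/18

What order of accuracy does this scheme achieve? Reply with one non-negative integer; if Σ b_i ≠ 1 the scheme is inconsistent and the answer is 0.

b = (23/18, -5/18)
c = (0, -9/5)
Σ b_i: 23/18·1 + (-5/18)·1 = 1 ✓
b·c: (-5/18)·(-9/5) = 1/2 ✓; 2 stages ⇒ order 2.

2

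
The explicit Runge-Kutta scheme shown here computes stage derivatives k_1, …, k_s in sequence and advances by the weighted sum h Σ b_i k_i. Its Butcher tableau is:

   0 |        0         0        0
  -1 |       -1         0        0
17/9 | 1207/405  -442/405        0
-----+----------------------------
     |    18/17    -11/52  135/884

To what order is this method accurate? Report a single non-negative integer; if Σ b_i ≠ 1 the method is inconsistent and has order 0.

3

b = (18/17, -11/52, 135/884)
c = (0, -1, 17/9)
Ac = (0, 0, 442/405)
Σ b_i: 18/17·1 + (-11/52)·1 + 135/884·1 = 1 ✓
b·c: (-11/52)·(-1) + 135/884·17/9 = 1/2 ✓
b·c²: (-11/52)·1 + 135/884·289/81 = 1/3 ✓
b·Ac: 135/884·442/405 = 1/6 ✓; 3 stages ⇒ order 3.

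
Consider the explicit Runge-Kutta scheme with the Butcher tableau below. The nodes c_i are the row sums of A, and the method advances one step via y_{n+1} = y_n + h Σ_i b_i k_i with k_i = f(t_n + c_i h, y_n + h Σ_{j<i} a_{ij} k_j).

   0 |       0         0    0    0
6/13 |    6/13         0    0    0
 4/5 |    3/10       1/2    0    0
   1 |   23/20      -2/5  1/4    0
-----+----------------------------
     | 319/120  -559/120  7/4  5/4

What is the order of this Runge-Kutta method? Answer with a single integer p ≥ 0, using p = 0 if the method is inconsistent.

b = (319/120, -559/120, 7/4, 5/4)
c = (0, 6/13, 4/5, 1)
Ac = (0, 0, 3/13, 1/65)
Σ b_i: 319/120·1 + (-559/120)·1 + 7/4·1 + 5/4·1 = 1 ✓
b·c: (-559/120)·6/13 + 7/4·4/5 + 5/4·1 = 1/2 ✓
b·c²: (-559/120)·36/169 + 7/4·16/25 + 5/4·1 = 1791/1300 ≠ 1/3 ⇒ order 2.
b·Ac: 7/4·3/13 + 5/4·1/65 = 11/26 ≠ 1/6

2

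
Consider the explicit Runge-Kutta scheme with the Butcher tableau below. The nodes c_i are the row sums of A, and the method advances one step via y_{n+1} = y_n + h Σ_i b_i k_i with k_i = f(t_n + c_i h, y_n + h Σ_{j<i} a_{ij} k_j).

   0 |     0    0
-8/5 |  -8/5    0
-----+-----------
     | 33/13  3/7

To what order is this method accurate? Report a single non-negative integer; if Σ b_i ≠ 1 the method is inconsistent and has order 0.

b = (33/13, 3/7)
c = (0, -8/5)
Σ b_i: 33/13·1 + 3/7·1 = 270/91 ≠ 1 ⇒ order 0.

0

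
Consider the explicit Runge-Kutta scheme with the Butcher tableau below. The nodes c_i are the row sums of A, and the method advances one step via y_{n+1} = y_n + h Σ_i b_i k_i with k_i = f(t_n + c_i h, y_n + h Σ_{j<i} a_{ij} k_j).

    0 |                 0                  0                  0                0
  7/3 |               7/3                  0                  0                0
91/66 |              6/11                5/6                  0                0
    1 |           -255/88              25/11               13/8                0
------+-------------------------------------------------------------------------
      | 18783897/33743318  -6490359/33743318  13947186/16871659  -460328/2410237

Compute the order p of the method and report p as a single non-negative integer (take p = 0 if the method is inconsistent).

b = (18783897/33743318, -6490359/33743318, 13947186/16871659, -460328/2410237)
c = (0, 7/3, 91/66, 1)
Ac = (0, 0, 35/18, 3983/528)
Σ b_i: 18783897/33743318·1 + (-6490359/33743318)·1 + 13947186/16871659·1 + (-460328/2410237)·1 = 1 ✓
b·c: (-6490359/33743318)·7/3 + 13947186/16871659·91/66 + (-460328/2410237)·1 = 1/2 ✓
b·c²: (-6490359/33743318)·49/9 + 13947186/16871659·8281/4356 + (-460328/2410237)·1 = 1/3 ✓
b·Ac: 13947186/16871659·35/18 + (-460328/2410237)·3983/528 = 1/6 ✓
b·c³: (-6490359/33743318)·343/27 + 13947186/16871659·753571/287496 + (-460328/2410237)·1 = -446370439/954453852 ≠ 1/4 ⇒ order 3.
b·(c∘Ac): 13947186/16871659·3185/1188 + (-460328/2410237)·3983/528 = 16822918/21692133 ≠ 1/8
b·Ac²: 13947186/16871659·245/54 + (-460328/2410237)·538853/34848 = 761037697/954453852 ≠ 1/12
b·A²c: (-460328/2410237)·455/144 = -26181155/43384266 ≠ 1/24

3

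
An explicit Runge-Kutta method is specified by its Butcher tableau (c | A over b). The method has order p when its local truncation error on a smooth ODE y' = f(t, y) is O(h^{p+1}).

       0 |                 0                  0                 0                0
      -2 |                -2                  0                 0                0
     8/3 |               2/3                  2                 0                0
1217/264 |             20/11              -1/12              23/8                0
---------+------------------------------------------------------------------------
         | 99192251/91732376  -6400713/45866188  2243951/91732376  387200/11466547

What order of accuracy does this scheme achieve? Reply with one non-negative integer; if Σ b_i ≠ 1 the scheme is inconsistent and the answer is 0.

b = (99192251/91732376, -6400713/45866188, 2243951/91732376, 387200/11466547)
c = (0, -2, 8/3, 1217/264)
Ac = (0, 0, -4, 47/6)
Σ b_i: 99192251/91732376·1 + (-6400713/45866188)·1 + 2243951/91732376·1 + 387200/11466547·1 = 1 ✓
b·c: (-6400713/45866188)·(-2) + 2243951/91732376·8/3 + 387200/11466547·1217/264 = 1/2 ✓
b·c²: (-6400713/45866188)·4 + 2243951/91732376·64/9 + 387200/11466547·1481089/69696 = 1/3 ✓
b·Ac: 2243951/91732376·(-4) + 387200/11466547·47/6 = 1/6 ✓
b·c³: (-6400713/45866188)·(-8) + 2243951/91732376·512/27 + 387200/11466547·1802485313/18399744 = 22196397643/4540752612 ≠ 1/4 ⇒ order 3.
b·(c∘Ac): 2243951/91732376·(-32/3) + 387200/11466547·57199/1584 = 98910388/103198923 ≠ 1/8
b·Ac²: 2243951/91732376·8 + 387200/11466547·181/9 = 90278759/103198923 ≠ 1/12
b·A²c: 387200/11466547·(-23/2) = -4452800/11466547 ≠ 1/24

3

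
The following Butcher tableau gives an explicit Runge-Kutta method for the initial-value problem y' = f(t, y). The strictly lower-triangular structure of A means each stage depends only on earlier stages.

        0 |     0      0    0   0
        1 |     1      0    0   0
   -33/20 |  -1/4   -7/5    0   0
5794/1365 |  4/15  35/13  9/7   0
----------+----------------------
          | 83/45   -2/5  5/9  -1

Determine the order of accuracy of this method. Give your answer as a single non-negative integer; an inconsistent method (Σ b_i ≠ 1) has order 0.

1

b = (83/45, -2/5, 5/9, -1)
c = (0, 1, -33/20, 5794/1365)
Ac = (0, 0, -7/5, 1039/1820)
Σ b_i: 83/45·1 + (-2/5)·1 + 5/9·1 + (-1)·1 = 1 ✓
b·c: (-2/5)·1 + 5/9·(-33/20) + (-1)·5794/1365 = -6073/1092 ≠ 1/2 ⇒ order 1.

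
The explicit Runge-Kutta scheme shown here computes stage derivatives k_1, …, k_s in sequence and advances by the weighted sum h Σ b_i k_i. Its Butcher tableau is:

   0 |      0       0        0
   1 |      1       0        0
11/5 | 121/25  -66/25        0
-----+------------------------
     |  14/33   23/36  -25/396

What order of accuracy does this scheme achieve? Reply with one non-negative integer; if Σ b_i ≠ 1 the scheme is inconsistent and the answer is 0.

3

b = (14/33, 23/36, -25/396)
c = (0, 1, 11/5)
Ac = (0, 0, -66/25)
Σ b_i: 14/33·1 + 23/36·1 + (-25/396)·1 = 1 ✓
b·c: 23/36·1 + (-25/396)·11/5 = 1/2 ✓
b·c²: 23/36·1 + (-25/396)·121/25 = 1/3 ✓
b·Ac: (-25/396)·(-66/25) = 1/6 ✓; 3 stages ⇒ order 3.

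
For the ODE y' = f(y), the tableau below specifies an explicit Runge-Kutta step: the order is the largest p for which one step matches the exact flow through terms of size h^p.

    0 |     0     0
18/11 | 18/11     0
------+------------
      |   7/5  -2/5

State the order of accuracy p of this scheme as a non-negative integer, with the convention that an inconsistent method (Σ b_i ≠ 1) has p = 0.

1

b = (7/5, -2/5)
c = (0, 18/11)
Σ b_i: 7/5·1 + (-2/5)·1 = 1 ✓
b·c: (-2/5)·18/11 = -36/55 ≠ 1/2 ⇒ order 1.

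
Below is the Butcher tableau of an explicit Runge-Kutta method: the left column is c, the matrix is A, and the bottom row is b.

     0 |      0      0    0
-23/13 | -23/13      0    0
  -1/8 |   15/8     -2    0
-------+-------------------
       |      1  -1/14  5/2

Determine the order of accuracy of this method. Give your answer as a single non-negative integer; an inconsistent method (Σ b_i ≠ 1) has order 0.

0

b = (1, -1/14, 5/2)
c = (0, -23/13, -1/8)
Ac = (0, 0, 46/13)
Σ b_i: 1·1 + (-1/14)·1 + 5/2·1 = 24/7 ≠ 1 ⇒ order 0.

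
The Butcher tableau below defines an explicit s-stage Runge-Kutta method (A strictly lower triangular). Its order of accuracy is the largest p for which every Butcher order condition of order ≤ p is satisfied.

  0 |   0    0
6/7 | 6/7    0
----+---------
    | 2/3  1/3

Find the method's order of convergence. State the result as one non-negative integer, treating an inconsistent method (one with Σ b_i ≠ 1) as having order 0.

1

b = (2/3, 1/3)
c = (0, 6/7)
Σ b_i: 2/3·1 + 1/3·1 = 1 ✓
b·c: 1/3·6/7 = 2/7 ≠ 1/2 ⇒ order 1.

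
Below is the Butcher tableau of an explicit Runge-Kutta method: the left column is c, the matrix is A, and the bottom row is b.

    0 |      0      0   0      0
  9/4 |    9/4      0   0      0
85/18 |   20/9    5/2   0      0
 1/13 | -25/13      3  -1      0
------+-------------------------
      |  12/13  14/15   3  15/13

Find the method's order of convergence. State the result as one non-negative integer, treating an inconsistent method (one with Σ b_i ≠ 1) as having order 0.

0

b = (12/13, 14/15, 3, 15/13)
c = (0, 9/4, 85/18, 1/13)
Ac = (0, 0, 45/8, 73/36)
Σ b_i: 12/13·1 + 14/15·1 + 3·1 + 15/13·1 = 1172/195 ≠ 1 ⇒ order 0.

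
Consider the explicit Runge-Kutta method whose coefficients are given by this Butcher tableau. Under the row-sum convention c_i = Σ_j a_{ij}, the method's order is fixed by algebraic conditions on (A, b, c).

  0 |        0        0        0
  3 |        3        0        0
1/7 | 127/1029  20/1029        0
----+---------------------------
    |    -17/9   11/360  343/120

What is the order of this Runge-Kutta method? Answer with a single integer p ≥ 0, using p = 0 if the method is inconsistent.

b = (-17/9, 11/360, 343/120)
c = (0, 3, 1/7)
Ac = (0, 0, 20/343)
Σ b_i: (-17/9)·1 + 11/360·1 + 343/120·1 = 1 ✓
b·c: 11/360·3 + 343/120·1/7 = 1/2 ✓
b·c²: 11/360·9 + 343/120·1/49 = 1/3 ✓
b·Ac: 343/120·20/343 = 1/6 ✓; 3 stages ⇒ order 3.

3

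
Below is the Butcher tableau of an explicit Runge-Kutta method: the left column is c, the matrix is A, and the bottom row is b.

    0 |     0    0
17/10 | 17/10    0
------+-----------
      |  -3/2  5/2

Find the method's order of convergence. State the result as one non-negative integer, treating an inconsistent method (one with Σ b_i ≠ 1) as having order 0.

b = (-3/2, 5/2)
c = (0, 17/10)
Σ b_i: (-3/2)·1 + 5/2·1 = 1 ✓
b·c: 5/2·17/10 = 17/4 ≠ 1/2 ⇒ order 1.

1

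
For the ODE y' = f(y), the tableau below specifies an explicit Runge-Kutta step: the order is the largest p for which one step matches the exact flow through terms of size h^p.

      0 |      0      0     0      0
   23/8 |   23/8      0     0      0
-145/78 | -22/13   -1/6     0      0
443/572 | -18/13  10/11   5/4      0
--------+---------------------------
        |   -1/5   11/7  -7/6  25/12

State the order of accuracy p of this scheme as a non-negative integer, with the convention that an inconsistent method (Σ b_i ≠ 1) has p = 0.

b = (-1/5, 11/7, -7/6, 25/12)
c = (0, 23/8, -145/78, 443/572)
Ac = (0, 0, -23/48, 995/3432)
Σ b_i: (-1/5)·1 + 11/7·1 + (-7/6)·1 + 25/12·1 = 961/420 ≠ 1 ⇒ order 0.

0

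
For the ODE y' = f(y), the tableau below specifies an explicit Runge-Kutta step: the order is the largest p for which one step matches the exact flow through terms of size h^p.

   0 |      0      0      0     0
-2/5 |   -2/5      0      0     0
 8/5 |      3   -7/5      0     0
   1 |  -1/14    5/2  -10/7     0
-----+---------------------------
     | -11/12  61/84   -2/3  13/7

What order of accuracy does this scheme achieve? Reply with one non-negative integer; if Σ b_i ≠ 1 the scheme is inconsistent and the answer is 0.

2

b = (-11/12, 61/84, -2/3, 13/7)
c = (0, -2/5, 8/5, 1)
Ac = (0, 0, 14/25, -23/7)
Σ b_i: (-11/12)·1 + 61/84·1 + (-2/3)·1 + 13/7·1 = 1 ✓
b·c: 61/84·(-2/5) + (-2/3)·8/5 + 13/7·1 = 1/2 ✓
b·c²: 61/84·4/25 + (-2/3)·64/25 + 13/7·1 = 4/15 ≠ 1/3 ⇒ order 2.
b·Ac: (-2/3)·14/25 + 13/7·(-23/7) = -23797/3675 ≠ 1/6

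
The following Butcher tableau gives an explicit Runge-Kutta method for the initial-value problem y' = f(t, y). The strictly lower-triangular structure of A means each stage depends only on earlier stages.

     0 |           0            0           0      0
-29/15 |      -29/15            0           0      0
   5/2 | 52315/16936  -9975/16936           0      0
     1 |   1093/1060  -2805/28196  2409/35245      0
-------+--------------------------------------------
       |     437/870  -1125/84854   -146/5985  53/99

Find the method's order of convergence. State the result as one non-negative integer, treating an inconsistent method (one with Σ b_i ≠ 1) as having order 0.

4

b = (437/870, -1125/84854, -146/5985, 53/99)
c = (0, -29/15, 5/2, 1)
Ac = (0, 0, 665/584, 77/212)
Σ b_i: 437/870·1 + (-1125/84854)·1 + (-146/5985)·1 + 53/99·1 = 1 ✓
b·c: (-1125/84854)·(-29/15) + (-146/5985)·5/2 + 53/99·1 = 1/2 ✓
b·c²: (-1125/84854)·841/225 + (-146/5985)·25/4 + 53/99·1 = 1/3 ✓
b·Ac: (-146/5985)·665/584 + 53/99·77/212 = 1/6 ✓
b·c³: (-1125/84854)·(-24389/3375) + (-146/5985)·125/8 + 53/99·1 = 1/4 ✓
b·(c∘Ac): (-146/5985)·3325/1168 + 53/99·77/212 = 1/8 ✓
b·Ac²: (-146/5985)·(-3857/1752) + 53/99·44/795 = 1/12 ✓
b·A²c: 53/99·33/424 = 1/24 ✓; 4 stages ⇒ order 4.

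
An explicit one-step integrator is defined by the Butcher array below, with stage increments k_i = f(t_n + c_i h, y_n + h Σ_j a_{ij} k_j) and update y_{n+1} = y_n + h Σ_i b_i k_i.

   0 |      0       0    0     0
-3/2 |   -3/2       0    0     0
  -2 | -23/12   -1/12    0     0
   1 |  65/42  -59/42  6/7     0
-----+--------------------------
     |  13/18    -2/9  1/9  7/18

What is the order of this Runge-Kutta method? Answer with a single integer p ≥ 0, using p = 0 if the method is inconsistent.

4

b = (13/18, -2/9, 1/9, 7/18)
c = (0, -3/2, -2, 1)
Ac = (0, 0, 1/8, 11/28)
Σ b_i: 13/18·1 + (-2/9)·1 + 1/9·1 + 7/18·1 = 1 ✓
b·c: (-2/9)·(-3/2) + 1/9·(-2) + 7/18·1 = 1/2 ✓
b·c²: (-2/9)·9/4 + 1/9·4 + 7/18·1 = 1/3 ✓
b·Ac: 1/9·1/8 + 7/18·11/28 = 1/6 ✓
b·c³: (-2/9)·(-27/8) + 1/9·(-8) + 7/18·1 = 1/4 ✓
b·(c∘Ac): 1/9·(-1/4) + 7/18·11/28 = 1/8 ✓
b·Ac²: 1/9·(-3/16) + 7/18·15/56 = 1/12 ✓
b·A²c: 7/18·3/28 = 1/24 ✓; 4 stages ⇒ order 4.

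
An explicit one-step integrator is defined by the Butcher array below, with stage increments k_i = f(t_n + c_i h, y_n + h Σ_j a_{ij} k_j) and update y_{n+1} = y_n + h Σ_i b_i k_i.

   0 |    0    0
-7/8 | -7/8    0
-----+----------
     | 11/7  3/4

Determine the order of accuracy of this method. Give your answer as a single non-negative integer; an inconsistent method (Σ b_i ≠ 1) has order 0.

0

b = (11/7, 3/4)
c = (0, -7/8)
Σ b_i: 11/7·1 + 3/4·1 = 65/28 ≠ 1 ⇒ order 0.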